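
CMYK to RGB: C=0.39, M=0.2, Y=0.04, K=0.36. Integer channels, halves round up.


R = 255 × (1-C) × (1-K) = 255 × 0.61 × 0.64 = 99.552 → 100
G = 255 × (1-M) × (1-K) = 255 × 0.80 × 0.64 = 130.56 → 131
B = 255 × (1-Y) × (1-K) = 255 × 0.96 × 0.64 = 156.672 → 157
= RGB(100, 131, 157)


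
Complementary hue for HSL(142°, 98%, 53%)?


Complement = opposite side of color wheel = hue + 180°
H' = (142 + 180) mod 360 = 322°
S and L unchanged.
= HSL(322°, 98%, 53%)


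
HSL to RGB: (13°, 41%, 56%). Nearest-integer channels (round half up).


H=13°, S=0.41, L=0.56
C = (1-|2L-1|)×S = (1-|0.12|)×0.41 = 0.3608
H' = H/60 = 13/60 ≈ 0.2167; X = C×(1-|H' mod 2 - 1|) ≈ 0.0782
m = L - C/2 = 0.56 - 0.1804 = 0.3796
Sector ⌊H'⌋ = 0 → (R',G',B') = (0.3608, ≈0.0782, 0.0)
RGB = ((R'+m)×255, (G'+m)×255, (B'+m)×255) = (188.802, 116.7322, 96.798)
Round half up → RGB(189, 117, 97)


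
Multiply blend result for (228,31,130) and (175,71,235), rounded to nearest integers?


Multiply: C = A×B/255, rounded to nearest integer
R: 228×175/255 = 39900/255 ≈ 156.471 → 156
G: 31×71/255 = 2201/255 ≈ 8.631 → 9
B: 130×235/255 = 30550/255 ≈ 119.804 → 120
= RGB(156, 9, 120)


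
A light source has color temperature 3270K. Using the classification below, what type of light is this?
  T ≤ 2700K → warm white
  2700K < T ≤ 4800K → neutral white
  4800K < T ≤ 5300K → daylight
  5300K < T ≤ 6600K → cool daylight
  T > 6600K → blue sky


Temperature: 3270K
2700K < 3270K ≤ 4800K → neutral white
Classification: neutral white


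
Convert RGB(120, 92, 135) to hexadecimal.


R = 120 → 78 (hex)
G = 92 → 5C (hex)
B = 135 → 87 (hex)
Hex = #785C87


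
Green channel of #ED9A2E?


Color: #ED9A2E
R = ED = 237
G = 9A = 154
B = 2E = 46
Green = 154


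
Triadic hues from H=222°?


Triadic: equally spaced at 120° intervals
H1 = 222°
H2 = (222 + 120) mod 360 = 342°
H3 = (222 + 240) mod 360 = 102°
Triadic = 222°, 342°, 102°


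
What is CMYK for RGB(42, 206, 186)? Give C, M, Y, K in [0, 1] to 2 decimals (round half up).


R'=42/255≈0.1647, G'=206/255≈0.8078, B'=186/255≈0.7294
K = 1 - max(R',G',B') = 1 - 206/255 = 49/255 = 0.19215… → 0.19
(1-R'-K)/(1-K) simplifies to (max-R)/max with max = 206:
C = (206-42)/206 = 164/206 = 0.79611… → 0.80
M = (206-206)/206 = 0/206 = 0 → 0.00
Y = (206-186)/206 = 20/206 = 0.09708… → 0.10
= CMYK(0.80, 0.00, 0.10, 0.19)


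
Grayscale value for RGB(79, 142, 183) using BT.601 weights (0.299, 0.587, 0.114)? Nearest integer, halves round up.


Gray = 0.299×R + 0.587×G + 0.114×B
Gray = 0.299×79 + 0.587×142 + 0.114×183
Gray = 23.621 + 83.354 + 20.862
Gray = 127.837 → round half up → 128
Gray = 128


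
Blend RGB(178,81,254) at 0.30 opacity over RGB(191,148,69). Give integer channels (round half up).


C = α×F + (1-α)×B, with 1-α = 0.70
R: 0.30×178 + 0.70×191 = 53.40 + 133.70 = 187.10 → 187
G: 0.30×81 + 0.70×148 = 24.30 + 103.60 = 127.90 → 128
B: 0.30×254 + 0.70×69 = 76.20 + 48.30 = 124.50 → 125
= RGB(187, 128, 125)


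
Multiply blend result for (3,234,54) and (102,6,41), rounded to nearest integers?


Multiply: C = A×B/255, rounded to nearest integer
R: 3×102/255 = 306/255 ≈ 1.200 → 1
G: 234×6/255 = 1404/255 ≈ 5.506 → 6
B: 54×41/255 = 2214/255 ≈ 8.682 → 9
= RGB(1, 6, 9)


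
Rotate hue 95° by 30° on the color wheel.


New hue = (H + rotation) mod 360
New hue = (95 + 30) mod 360
= 125 mod 360
= 125°


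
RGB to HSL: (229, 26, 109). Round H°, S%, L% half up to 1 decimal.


Normalize: R'=229/255≈0.8980, G'=26/255≈0.1020, B'=109/255≈0.4275
Max=229/255, Min=26/255, Δ=Max-Min=203/255
L = (Max+Min)/2 = (229+26)/510 = 255/510 = 0.5 → L = 50.0%
L ≤ 0.5 → S = Δ/(Max+Min) = 203/(229+26) = 203/255 = 0.79607… → S = 79.6%
(the 1/255 factors cancel in S and H, so raw channel differences can be used)
Max is R' → H = 60 × (((G-B)/Δ) mod 6) = 60 × (((26-109)/203) mod 6)
  (-83)/203 = -0.4088…; negative, so add 6 → 5.5911…
  H = 60 × 5.5911… = 335.467…° → H = 335.5°
= HSL(335.5°, 79.6%, 50.0%)


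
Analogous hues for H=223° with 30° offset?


Base hue: 223°
Left analog: (223 - 30) mod 360 = 193°
Right analog: (223 + 30) mod 360 = 253°
Analogous hues = 193° and 253°


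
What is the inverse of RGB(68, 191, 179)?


Invert: (255-R, 255-G, 255-B)
R: 255-68 = 187
G: 255-191 = 64
B: 255-179 = 76
= RGB(187, 64, 76)


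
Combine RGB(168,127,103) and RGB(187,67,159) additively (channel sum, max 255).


Additive: each channel = min(255, C₁+C₂)
R: 168+187 = 355 → 255
G: 127+67 = 194 → 194
B: 103+159 = 262 → 255
= RGB(255, 194, 255)


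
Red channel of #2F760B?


Color: #2F760B
R = 2F = 47
G = 76 = 118
B = 0B = 11
Red = 47


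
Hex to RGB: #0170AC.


01 → 1 (R)
70 → 112 (G)
AC → 172 (B)
= RGB(1, 112, 172)


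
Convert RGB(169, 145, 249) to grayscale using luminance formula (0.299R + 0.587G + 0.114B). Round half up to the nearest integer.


Gray = 0.299×R + 0.587×G + 0.114×B
Gray = 0.299×169 + 0.587×145 + 0.114×249
Gray = 50.531 + 85.115 + 28.386
Gray = 164.032 → round half up → 164
Gray = 164


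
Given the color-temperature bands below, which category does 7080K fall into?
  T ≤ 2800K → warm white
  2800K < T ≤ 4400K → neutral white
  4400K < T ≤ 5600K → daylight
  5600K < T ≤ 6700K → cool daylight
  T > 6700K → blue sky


Temperature: 7080K
7080K > 6700K → blue sky
Classification: blue sky


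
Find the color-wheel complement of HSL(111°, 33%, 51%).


Complement = opposite side of color wheel = hue + 180°
H' = (111 + 180) mod 360 = 291°
S and L unchanged.
= HSL(291°, 33%, 51%)


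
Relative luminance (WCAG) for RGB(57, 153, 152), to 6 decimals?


Linearize each channel (sRGB transfer function): c = v/255; c_lin = c/12.92 if c ≤ 0.04045, else ((c+0.055)/1.055)^2.4
  R: 57/255 ≈ 0.223529 > 0.04045 → ((0.223529+0.055)/1.055)^2.4 ≈ 0.040915
  G: 153/255 ≈ 0.600000 > 0.04045 → ((0.600000+0.055)/1.055)^2.4 ≈ 0.318547
  B: 152/255 ≈ 0.596078 > 0.04045 → ((0.596078+0.055)/1.055)^2.4 ≈ 0.313989
R_lin = 0.040915, G_lin = 0.318547, B_lin = 0.313989
L = 0.2126×R + 0.7152×G + 0.0722×B
L = 0.2126×0.040915 + 0.7152×0.318547 + 0.0722×0.313989
L ≈ 0.259193


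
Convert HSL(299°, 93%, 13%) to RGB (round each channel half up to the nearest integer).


H=299°, S=0.93, L=0.13
C = (1-|2L-1|)×S = (1-|-0.74|)×0.93 = 0.2418
H' = H/60 = 299/60 ≈ 4.9833; X = C×(1-|H' mod 2 - 1|) = 0.23777
m = L - C/2 = 0.13 - 0.1209 = 0.0091
Sector ⌊H'⌋ = 4 → (R',G',B') = (0.23777, 0.0, 0.2418)
RGB = ((R'+m)×255, (G'+m)×255, (B'+m)×255) = (62.95185, 2.3205, 63.9795)
Round half up → RGB(63, 2, 64)


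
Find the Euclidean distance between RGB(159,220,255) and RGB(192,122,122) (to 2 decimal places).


d = √[(R₁-R₂)² + (G₁-G₂)² + (B₁-B₂)²]
d = √[(159-192)² + (220-122)² + (255-122)²]
d = √[1089 + 9604 + 17689]
d = √28382
d ≈ 168.47


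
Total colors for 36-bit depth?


Colors = 2^bits = 2^36
= 68,719,476,736 colors


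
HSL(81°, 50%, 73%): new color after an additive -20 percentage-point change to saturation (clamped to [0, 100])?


Original S = 50%
Adjustment = -20 percentage points
New S = 50 + (-20) = 30
Clamp to [0, 100] → 30
= HSL(81°, 30%, 73%)


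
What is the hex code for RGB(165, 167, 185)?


R = 165 → A5 (hex)
G = 167 → A7 (hex)
B = 185 → B9 (hex)
Hex = #A5A7B9


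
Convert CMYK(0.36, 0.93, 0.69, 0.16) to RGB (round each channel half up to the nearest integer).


R = 255 × (1-C) × (1-K) = 255 × 0.64 × 0.84 = 137.088 → 137
G = 255 × (1-M) × (1-K) = 255 × 0.07 × 0.84 = 14.994 → 15
B = 255 × (1-Y) × (1-K) = 255 × 0.31 × 0.84 = 66.402 → 66
= RGB(137, 15, 66)


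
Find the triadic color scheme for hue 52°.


Triadic: equally spaced at 120° intervals
H1 = 52°
H2 = (52 + 120) mod 360 = 172°
H3 = (52 + 240) mod 360 = 292°
Triadic = 52°, 172°, 292°


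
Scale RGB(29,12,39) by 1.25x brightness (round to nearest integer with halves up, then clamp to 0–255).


Multiply each channel by 1.25, round half up, clamp to [0, 255]
R: 29×1.25 = 36.25 → round → 36
G: 12×1.25 = 15
B: 39×1.25 = 48.75 → round → 49
= RGB(36, 15, 49)


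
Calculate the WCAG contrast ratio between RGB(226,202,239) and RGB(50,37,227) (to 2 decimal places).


Linearize each sRGB channel c=v/255: c/12.92 if c ≤ 0.04045 else ((c+0.055)/1.055)^2.4
L = 0.2126×R_lin + 0.7152×G_lin + 0.0722×B_lin
Color 1 (226,202,239):
  R=226: 226/255≈0.8863 > 0.04045 → ((0.8863+0.055)/1.055)^2.4 ≈ 0.76052
  G=202: 202/255≈0.7922 > 0.04045 → ((0.7922+0.055)/1.055)^2.4 ≈ 0.59062
  B=239: 239/255≈0.9373 > 0.04045 → ((0.9373+0.055)/1.055)^2.4 ≈ 0.86316
  L1 = 0.2126×0.76052 + 0.7152×0.59062 + 0.0722×0.86316 ≈ 0.64642
Color 2 (50,37,227):
  R=50: 50/255≈0.1961 > 0.04045 → ((0.1961+0.055)/1.055)^2.4 ≈ 0.03190
  G=37: 37/255≈0.1451 > 0.04045 → ((0.1451+0.055)/1.055)^2.4 ≈ 0.01850
  B=227: 227/255≈0.8902 > 0.04045 → ((0.8902+0.055)/1.055)^2.4 ≈ 0.76815
  L2 = 0.2126×0.03190 + 0.7152×0.01850 + 0.0722×0.76815 ≈ 0.07547
Lighter = 0.64642, Darker = 0.07547
Ratio = (L_lighter + 0.05) / (L_darker + 0.05)
Ratio = (0.64642 + 0.05) / (0.07547 + 0.05) = 0.69642 / 0.12547 ≈ 5.5503
Ratio ≈ 5.55:1


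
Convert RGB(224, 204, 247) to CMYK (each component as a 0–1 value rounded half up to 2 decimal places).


R'=224/255≈0.8784, G'=204/255≈0.8000, B'=247/255≈0.9686
K = 1 - max(R',G',B') = 1 - 247/255 = 8/255 = 0.03137… → 0.03
(1-R'-K)/(1-K) simplifies to (max-R)/max with max = 247:
C = (247-224)/247 = 23/247 = 0.09311… → 0.09
M = (247-204)/247 = 43/247 = 0.17408… → 0.17
Y = (247-247)/247 = 0/247 = 0 → 0.00
= CMYK(0.09, 0.17, 0.00, 0.03)


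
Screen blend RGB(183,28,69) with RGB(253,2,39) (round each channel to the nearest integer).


Screen: C = 255 - (255-A)×(255-B)/255, rounded to nearest integer
R: 255 - (255-183)×(255-253)/255 = 255 - 144/255 ≈ 255 - 0.565 = 254.435 → 254
G: 255 - (255-28)×(255-2)/255 = 255 - 57431/255 ≈ 255 - 225.220 = 29.780 → 30
B: 255 - (255-69)×(255-39)/255 = 255 - 40176/255 ≈ 255 - 157.553 = 97.447 → 97
= RGB(254, 30, 97)


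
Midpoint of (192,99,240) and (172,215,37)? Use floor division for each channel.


Midpoint: each channel = ⌊(C₁+C₂)/2⌋
R: ⌊(192+172)/2⌋ = 182
G: ⌊(99+215)/2⌋ = 157
B: ⌊(240+37)/2⌋ = 138
= RGB(182, 157, 138)


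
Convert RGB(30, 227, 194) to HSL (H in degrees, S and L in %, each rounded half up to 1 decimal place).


Normalize: R'=30/255≈0.1176, G'=227/255≈0.8902, B'=194/255≈0.7608
Max=227/255, Min=30/255, Δ=Max-Min=197/255
L = (Max+Min)/2 = (227+30)/510 = 257/510 = 0.50392… → L = 50.4%
L > 0.5 → S = Δ/(2-Max-Min) = 197/(510-227-30) = 197/253 = 0.77865… → S = 77.9%
(the 1/255 factors cancel in S and H, so raw channel differences can be used)
Max is G' → H = 60 × ((B-R)/Δ + 2) = 60 × ((194-30)/197 + 2)
  164/197 + 2 = 0.8324… + 2 = 2.8324…
  H = 60 × 2.8324… = 169.949…° → H = 169.9°
= HSL(169.9°, 77.9%, 50.4%)


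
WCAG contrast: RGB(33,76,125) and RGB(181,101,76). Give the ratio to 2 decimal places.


Linearize each sRGB channel c=v/255: c/12.92 if c ≤ 0.04045 else ((c+0.055)/1.055)^2.4
L = 0.2126×R_lin + 0.7152×G_lin + 0.0722×B_lin
Color 1 (33,76,125):
  R=33: 33/255≈0.1294 > 0.04045 → ((0.1294+0.055)/1.055)^2.4 ≈ 0.01521
  G=76: 76/255≈0.2980 > 0.04045 → ((0.2980+0.055)/1.055)^2.4 ≈ 0.07227
  B=125: 125/255≈0.4902 > 0.04045 → ((0.4902+0.055)/1.055)^2.4 ≈ 0.20508
  L1 = 0.2126×0.01521 + 0.7152×0.07227 + 0.0722×0.20508 ≈ 0.06973
Color 2 (181,101,76):
  R=181: 181/255≈0.7098 > 0.04045 → ((0.7098+0.055)/1.055)^2.4 ≈ 0.46208
  G=101: 101/255≈0.3961 > 0.04045 → ((0.3961+0.055)/1.055)^2.4 ≈ 0.13014
  B=76: 76/255≈0.2980 > 0.04045 → ((0.2980+0.055)/1.055)^2.4 ≈ 0.07227
  L2 = 0.2126×0.46208 + 0.7152×0.13014 + 0.0722×0.07227 ≈ 0.19653
Lighter = 0.19653, Darker = 0.06973
Ratio = (L_lighter + 0.05) / (L_darker + 0.05)
Ratio = (0.19653 + 0.05) / (0.06973 + 0.05) = 0.24653 / 0.11973 ≈ 2.0591
Ratio ≈ 2.06:1


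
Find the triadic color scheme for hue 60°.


Triadic: equally spaced at 120° intervals
H1 = 60°
H2 = (60 + 120) mod 360 = 180°
H3 = (60 + 240) mod 360 = 300°
Triadic = 60°, 180°, 300°


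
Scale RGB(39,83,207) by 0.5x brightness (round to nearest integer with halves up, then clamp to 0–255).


Multiply each channel by 0.5, round half up, clamp to [0, 255]
R: 39×0.5 = 19.5 → round → 20
G: 83×0.5 = 41.5 → round → 42
B: 207×0.5 = 103.5 → round → 104
= RGB(20, 42, 104)


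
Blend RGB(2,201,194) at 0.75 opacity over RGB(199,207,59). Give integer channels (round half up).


C = α×F + (1-α)×B, with 1-α = 0.25
R: 0.75×2 + 0.25×199 = 1.50 + 49.75 = 51.25 → 51
G: 0.75×201 + 0.25×207 = 150.75 + 51.75 = 202.50 → 203
B: 0.75×194 + 0.25×59 = 145.50 + 14.75 = 160.25 → 160
= RGB(51, 203, 160)


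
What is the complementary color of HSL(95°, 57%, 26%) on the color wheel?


Complement = opposite side of color wheel = hue + 180°
H' = (95 + 180) mod 360 = 275°
S and L unchanged.
= HSL(275°, 57%, 26%)


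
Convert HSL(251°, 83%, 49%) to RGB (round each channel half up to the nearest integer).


H=251°, S=0.83, L=0.49
C = (1-|2L-1|)×S = (1-|-0.02|)×0.83 = 0.8134
H' = H/60 = 251/60 ≈ 4.1833; X = C×(1-|H' mod 2 - 1|) ≈ 0.1491
m = L - C/2 = 0.49 - 0.4067 = 0.0833
Sector ⌊H'⌋ = 4 → (R',G',B') = (≈0.1491, 0.0, 0.8134)
RGB = ((R'+m)×255, (G'+m)×255, (B'+m)×255) = (59.26795, 21.2415, 228.6585)
Round half up → RGB(59, 21, 229)


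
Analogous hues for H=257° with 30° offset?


Base hue: 257°
Left analog: (257 - 30) mod 360 = 227°
Right analog: (257 + 30) mod 360 = 287°
Analogous hues = 227° and 287°


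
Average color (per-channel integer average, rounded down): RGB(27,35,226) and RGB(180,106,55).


Midpoint: each channel = ⌊(C₁+C₂)/2⌋
R: ⌊(27+180)/2⌋ = 103
G: ⌊(35+106)/2⌋ = 70
B: ⌊(226+55)/2⌋ = 140
= RGB(103, 70, 140)


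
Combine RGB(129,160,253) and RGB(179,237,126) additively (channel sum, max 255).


Additive: each channel = min(255, C₁+C₂)
R: 129+179 = 308 → 255
G: 160+237 = 397 → 255
B: 253+126 = 379 → 255
= RGB(255, 255, 255)


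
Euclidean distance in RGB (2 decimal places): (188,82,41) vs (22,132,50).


d = √[(R₁-R₂)² + (G₁-G₂)² + (B₁-B₂)²]
d = √[(188-22)² + (82-132)² + (41-50)²]
d = √[27556 + 2500 + 81]
d = √30137
d ≈ 173.60


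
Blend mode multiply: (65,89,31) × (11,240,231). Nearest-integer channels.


Multiply: C = A×B/255, rounded to nearest integer
R: 65×11/255 = 715/255 ≈ 2.804 → 3
G: 89×240/255 = 21360/255 ≈ 83.765 → 84
B: 31×231/255 = 7161/255 ≈ 28.082 → 28
= RGB(3, 84, 28)


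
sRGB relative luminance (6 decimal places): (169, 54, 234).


Linearize each channel (sRGB transfer function): c = v/255; c_lin = c/12.92 if c ≤ 0.04045, else ((c+0.055)/1.055)^2.4
  R: 169/255 ≈ 0.662745 > 0.04045 → ((0.662745+0.055)/1.055)^2.4 ≈ 0.396755
  G: 54/255 ≈ 0.211765 > 0.04045 → ((0.211765+0.055)/1.055)^2.4 ≈ 0.036889
  B: 234/255 ≈ 0.917647 > 0.04045 → ((0.917647+0.055)/1.055)^2.4 ≈ 0.822786
R_lin = 0.396755, G_lin = 0.036889, B_lin = 0.822786
L = 0.2126×R + 0.7152×G + 0.0722×B
L = 0.2126×0.396755 + 0.7152×0.036889 + 0.0722×0.822786
L ≈ 0.170139


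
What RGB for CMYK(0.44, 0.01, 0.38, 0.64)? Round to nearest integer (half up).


R = 255 × (1-C) × (1-K) = 255 × 0.56 × 0.36 = 51.408 → 51
G = 255 × (1-M) × (1-K) = 255 × 0.99 × 0.36 = 90.882 → 91
B = 255 × (1-Y) × (1-K) = 255 × 0.62 × 0.36 = 56.916 → 57
= RGB(51, 91, 57)


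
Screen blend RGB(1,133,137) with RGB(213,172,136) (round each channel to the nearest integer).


Screen: C = 255 - (255-A)×(255-B)/255, rounded to nearest integer
R: 255 - (255-1)×(255-213)/255 = 255 - 10668/255 ≈ 255 - 41.835 = 213.165 → 213
G: 255 - (255-133)×(255-172)/255 = 255 - 10126/255 ≈ 255 - 39.710 = 215.290 → 215
B: 255 - (255-137)×(255-136)/255 = 255 - 14042/255 ≈ 255 - 55.067 = 199.933 → 200
= RGB(213, 215, 200)


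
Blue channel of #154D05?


Color: #154D05
R = 15 = 21
G = 4D = 77
B = 05 = 5
Blue = 5


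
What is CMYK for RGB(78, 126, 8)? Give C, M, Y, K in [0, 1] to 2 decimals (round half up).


R'=78/255≈0.3059, G'=126/255≈0.4941, B'=8/255≈0.0314
K = 1 - max(R',G',B') = 1 - 126/255 = 129/255 = 0.50588… → 0.51
(1-R'-K)/(1-K) simplifies to (max-R)/max with max = 126:
C = (126-78)/126 = 48/126 = 0.38095… → 0.38
M = (126-126)/126 = 0/126 = 0 → 0.00
Y = (126-8)/126 = 118/126 = 0.93650… → 0.94
= CMYK(0.38, 0.00, 0.94, 0.51)


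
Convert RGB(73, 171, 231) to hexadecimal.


R = 73 → 49 (hex)
G = 171 → AB (hex)
B = 231 → E7 (hex)
Hex = #49ABE7


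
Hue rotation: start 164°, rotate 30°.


New hue = (H + rotation) mod 360
New hue = (164 + 30) mod 360
= 194 mod 360
= 194°


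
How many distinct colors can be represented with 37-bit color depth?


Colors = 2^bits = 2^37
= 137,438,953,472 colors


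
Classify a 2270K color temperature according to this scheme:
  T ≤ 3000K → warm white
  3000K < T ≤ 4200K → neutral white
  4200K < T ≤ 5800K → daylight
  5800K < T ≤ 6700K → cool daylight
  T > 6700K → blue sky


Temperature: 2270K
2270K ≤ 3000K → warm white
Classification: warm white


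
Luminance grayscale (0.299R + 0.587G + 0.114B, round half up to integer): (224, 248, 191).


Gray = 0.299×R + 0.587×G + 0.114×B
Gray = 0.299×224 + 0.587×248 + 0.114×191
Gray = 66.976 + 145.576 + 21.774
Gray = 234.326 → round half up → 234
Gray = 234


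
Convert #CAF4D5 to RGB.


CA → 202 (R)
F4 → 244 (G)
D5 → 213 (B)
= RGB(202, 244, 213)


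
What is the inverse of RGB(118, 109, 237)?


Invert: (255-R, 255-G, 255-B)
R: 255-118 = 137
G: 255-109 = 146
B: 255-237 = 18
= RGB(137, 146, 18)


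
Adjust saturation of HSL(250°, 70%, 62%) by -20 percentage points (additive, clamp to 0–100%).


Original S = 70%
Adjustment = -20 percentage points
New S = 70 + (-20) = 50
Clamp to [0, 100] → 50
= HSL(250°, 50%, 62%)


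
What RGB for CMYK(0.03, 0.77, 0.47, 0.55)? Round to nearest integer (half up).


R = 255 × (1-C) × (1-K) = 255 × 0.97 × 0.45 = 111.3075 → 111
G = 255 × (1-M) × (1-K) = 255 × 0.23 × 0.45 = 26.3925 → 26
B = 255 × (1-Y) × (1-K) = 255 × 0.53 × 0.45 = 60.8175 → 61
= RGB(111, 26, 61)


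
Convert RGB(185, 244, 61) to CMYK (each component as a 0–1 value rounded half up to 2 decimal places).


R'=185/255≈0.7255, G'=244/255≈0.9569, B'=61/255≈0.2392
K = 1 - max(R',G',B') = 1 - 244/255 = 11/255 = 0.04313… → 0.04
(1-R'-K)/(1-K) simplifies to (max-R)/max with max = 244:
C = (244-185)/244 = 59/244 = 0.24180… → 0.24
M = (244-244)/244 = 0/244 = 0 → 0.00
Y = (244-61)/244 = 183/244 = 0.75 → 0.75
= CMYK(0.24, 0.00, 0.75, 0.04)


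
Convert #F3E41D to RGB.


F3 → 243 (R)
E4 → 228 (G)
1D → 29 (B)
= RGB(243, 228, 29)


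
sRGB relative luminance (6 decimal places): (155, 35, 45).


Linearize each channel (sRGB transfer function): c = v/255; c_lin = c/12.92 if c ≤ 0.04045, else ((c+0.055)/1.055)^2.4
  R: 155/255 ≈ 0.607843 > 0.04045 → ((0.607843+0.055)/1.055)^2.4 ≈ 0.327778
  G: 35/255 ≈ 0.137255 > 0.04045 → ((0.137255+0.055)/1.055)^2.4 ≈ 0.016807
  B: 45/255 ≈ 0.176471 > 0.04045 → ((0.176471+0.055)/1.055)^2.4 ≈ 0.026241
R_lin = 0.327778, G_lin = 0.016807, B_lin = 0.026241
L = 0.2126×R + 0.7152×G + 0.0722×B
L = 0.2126×0.327778 + 0.7152×0.016807 + 0.0722×0.026241
L ≈ 0.083601


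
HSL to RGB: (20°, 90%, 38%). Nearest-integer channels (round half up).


H=20°, S=0.90, L=0.38
C = (1-|2L-1|)×S = (1-|-0.24|)×0.90 = 0.684
H' = H/60 = 20/60 ≈ 0.3333; X = C×(1-|H' mod 2 - 1|) = 0.228
m = L - C/2 = 0.38 - 0.342 = 0.038
Sector ⌊H'⌋ = 0 → (R',G',B') = (0.684, 0.228, 0.0)
RGB = ((R'+m)×255, (G'+m)×255, (B'+m)×255) = (184.11, 67.83, 9.69)
Round half up → RGB(184, 68, 10)


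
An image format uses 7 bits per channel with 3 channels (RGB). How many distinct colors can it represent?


Total bits = 7 bits/channel × 3 channels = 21 bits
Distinct colors = 2^21
= 2,097,152 colors


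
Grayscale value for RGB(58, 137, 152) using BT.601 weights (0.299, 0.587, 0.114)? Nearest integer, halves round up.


Gray = 0.299×R + 0.587×G + 0.114×B
Gray = 0.299×58 + 0.587×137 + 0.114×152
Gray = 17.342 + 80.419 + 17.328
Gray = 115.089 → round half up → 115
Gray = 115


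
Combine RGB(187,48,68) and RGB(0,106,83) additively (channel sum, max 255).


Additive: each channel = min(255, C₁+C₂)
R: 187+0 = 187 → 187
G: 48+106 = 154 → 154
B: 68+83 = 151 → 151
= RGB(187, 154, 151)


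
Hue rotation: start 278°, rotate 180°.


New hue = (H + rotation) mod 360
New hue = (278 + 180) mod 360
= 458 mod 360
= 98°


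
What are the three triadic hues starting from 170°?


Triadic: equally spaced at 120° intervals
H1 = 170°
H2 = (170 + 120) mod 360 = 290°
H3 = (170 + 240) mod 360 = 50°
Triadic = 170°, 290°, 50°


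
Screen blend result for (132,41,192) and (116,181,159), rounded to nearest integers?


Screen: C = 255 - (255-A)×(255-B)/255, rounded to nearest integer
R: 255 - (255-132)×(255-116)/255 = 255 - 17097/255 ≈ 255 - 67.047 = 187.953 → 188
G: 255 - (255-41)×(255-181)/255 = 255 - 15836/255 ≈ 255 - 62.102 = 192.898 → 193
B: 255 - (255-192)×(255-159)/255 = 255 - 6048/255 ≈ 255 - 23.718 = 231.282 → 231
= RGB(188, 193, 231)


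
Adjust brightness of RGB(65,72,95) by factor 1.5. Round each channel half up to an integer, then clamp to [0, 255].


Multiply each channel by 1.5, round half up, clamp to [0, 255]
R: 65×1.5 = 97.5 → round → 98
G: 72×1.5 = 108
B: 95×1.5 = 142.5 → round → 143
= RGB(98, 108, 143)


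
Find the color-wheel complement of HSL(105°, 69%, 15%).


Complement = opposite side of color wheel = hue + 180°
H' = (105 + 180) mod 360 = 285°
S and L unchanged.
= HSL(285°, 69%, 15%)


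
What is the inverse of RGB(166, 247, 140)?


Invert: (255-R, 255-G, 255-B)
R: 255-166 = 89
G: 255-247 = 8
B: 255-140 = 115
= RGB(89, 8, 115)


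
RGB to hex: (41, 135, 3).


R = 41 → 29 (hex)
G = 135 → 87 (hex)
B = 3 → 03 (hex)
Hex = #298703


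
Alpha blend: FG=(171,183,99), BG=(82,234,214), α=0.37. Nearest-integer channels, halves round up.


C = α×F + (1-α)×B, with 1-α = 0.63
R: 0.37×171 + 0.63×82 = 63.27 + 51.66 = 114.93 → 115
G: 0.37×183 + 0.63×234 = 67.71 + 147.42 = 215.13 → 215
B: 0.37×99 + 0.63×214 = 36.63 + 134.82 = 171.45 → 171
= RGB(115, 215, 171)


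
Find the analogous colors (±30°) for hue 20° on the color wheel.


Base hue: 20°
Left analog: (20 - 30) mod 360 = 350°
Right analog: (20 + 30) mod 360 = 50°
Analogous hues = 350° and 50°


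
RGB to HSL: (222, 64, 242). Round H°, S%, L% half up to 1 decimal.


Normalize: R'=222/255≈0.8706, G'=64/255≈0.2510, B'=242/255≈0.9490
Max=242/255, Min=64/255, Δ=Max-Min=178/255
L = (Max+Min)/2 = (242+64)/510 = 306/510 = 0.6 → L = 60.0%
L > 0.5 → S = Δ/(2-Max-Min) = 178/(510-242-64) = 178/204 = 0.87254… → S = 87.3%
(the 1/255 factors cancel in S and H, so raw channel differences can be used)
Max is B' → H = 60 × ((R-G)/Δ + 4) = 60 × ((222-64)/178 + 4)
  158/178 + 4 = 0.8876… + 4 = 4.8876…
  H = 60 × 4.8876… = 293.258…° → H = 293.3°
= HSL(293.3°, 87.3%, 60.0%)


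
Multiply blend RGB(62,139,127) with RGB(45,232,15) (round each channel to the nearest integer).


Multiply: C = A×B/255, rounded to nearest integer
R: 62×45/255 = 2790/255 ≈ 10.941 → 11
G: 139×232/255 = 32248/255 ≈ 126.463 → 126
B: 127×15/255 = 1905/255 ≈ 7.471 → 7
= RGB(11, 126, 7)


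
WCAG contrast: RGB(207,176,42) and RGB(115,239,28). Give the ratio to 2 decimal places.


Linearize each sRGB channel c=v/255: c/12.92 if c ≤ 0.04045 else ((c+0.055)/1.055)^2.4
L = 0.2126×R_lin + 0.7152×G_lin + 0.0722×B_lin
Color 1 (207,176,42):
  R=207: 207/255≈0.8118 > 0.04045 → ((0.8118+0.055)/1.055)^2.4 ≈ 0.62396
  G=176: 176/255≈0.6902 > 0.04045 → ((0.6902+0.055)/1.055)^2.4 ≈ 0.43415
  B=42: 42/255≈0.1647 > 0.04045 → ((0.1647+0.055)/1.055)^2.4 ≈ 0.02315
  L1 = 0.2126×0.62396 + 0.7152×0.43415 + 0.0722×0.02315 ≈ 0.44483
Color 2 (115,239,28):
  R=115: 115/255≈0.4510 > 0.04045 → ((0.4510+0.055)/1.055)^2.4 ≈ 0.17144
  G=239: 239/255≈0.9373 > 0.04045 → ((0.9373+0.055)/1.055)^2.4 ≈ 0.86316
  B=28: 28/255≈0.1098 > 0.04045 → ((0.1098+0.055)/1.055)^2.4 ≈ 0.01161
  L2 = 0.2126×0.17144 + 0.7152×0.86316 + 0.0722×0.01161 ≈ 0.65462
Lighter = 0.65462, Darker = 0.44483
Ratio = (L_lighter + 0.05) / (L_darker + 0.05)
Ratio = (0.65462 + 0.05) / (0.44483 + 0.05) = 0.70462 / 0.49483 ≈ 1.4240
Ratio ≈ 1.42:1


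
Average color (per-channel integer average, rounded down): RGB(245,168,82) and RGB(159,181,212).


Midpoint: each channel = ⌊(C₁+C₂)/2⌋
R: ⌊(245+159)/2⌋ = 202
G: ⌊(168+181)/2⌋ = 174
B: ⌊(82+212)/2⌋ = 147
= RGB(202, 174, 147)


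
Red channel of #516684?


Color: #516684
R = 51 = 81
G = 66 = 102
B = 84 = 132
Red = 81


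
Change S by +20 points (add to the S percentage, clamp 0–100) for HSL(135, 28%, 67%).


Original S = 28%
Adjustment = +20 percentage points
New S = 28 + (20) = 48
Clamp to [0, 100] → 48
= HSL(135°, 48%, 67%)


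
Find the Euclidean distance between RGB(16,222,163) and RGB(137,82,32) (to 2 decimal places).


d = √[(R₁-R₂)² + (G₁-G₂)² + (B₁-B₂)²]
d = √[(16-137)² + (222-82)² + (163-32)²]
d = √[14641 + 19600 + 17161]
d = √51402
d ≈ 226.72


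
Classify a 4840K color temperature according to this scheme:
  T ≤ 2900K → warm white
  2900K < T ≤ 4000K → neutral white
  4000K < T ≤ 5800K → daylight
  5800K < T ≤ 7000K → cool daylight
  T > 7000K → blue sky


Temperature: 4840K
4000K < 4840K ≤ 5800K → daylight
Classification: daylight


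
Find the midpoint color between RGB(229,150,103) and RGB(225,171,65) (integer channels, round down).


Midpoint: each channel = ⌊(C₁+C₂)/2⌋
R: ⌊(229+225)/2⌋ = 227
G: ⌊(150+171)/2⌋ = 160
B: ⌊(103+65)/2⌋ = 84
= RGB(227, 160, 84)


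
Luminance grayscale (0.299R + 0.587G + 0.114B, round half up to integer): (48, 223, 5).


Gray = 0.299×R + 0.587×G + 0.114×B
Gray = 0.299×48 + 0.587×223 + 0.114×5
Gray = 14.352 + 130.901 + 0.570
Gray = 145.823 → round half up → 146
Gray = 146


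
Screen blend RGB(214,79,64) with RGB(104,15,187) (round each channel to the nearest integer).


Screen: C = 255 - (255-A)×(255-B)/255, rounded to nearest integer
R: 255 - (255-214)×(255-104)/255 = 255 - 6191/255 ≈ 255 - 24.278 = 230.722 → 231
G: 255 - (255-79)×(255-15)/255 = 255 - 42240/255 ≈ 255 - 165.647 = 89.353 → 89
B: 255 - (255-64)×(255-187)/255 = 255 - 12988/255 ≈ 255 - 50.933 = 204.067 → 204
= RGB(231, 89, 204)


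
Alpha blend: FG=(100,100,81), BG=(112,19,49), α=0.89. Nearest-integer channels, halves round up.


C = α×F + (1-α)×B, with 1-α = 0.11
R: 0.89×100 + 0.11×112 = 89.00 + 12.32 = 101.32 → 101
G: 0.89×100 + 0.11×19 = 89.00 + 2.09 = 91.09 → 91
B: 0.89×81 + 0.11×49 = 72.09 + 5.39 = 77.48 → 77
= RGB(101, 91, 77)


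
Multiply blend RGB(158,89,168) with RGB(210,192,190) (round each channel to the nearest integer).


Multiply: C = A×B/255, rounded to nearest integer
R: 158×210/255 = 33180/255 ≈ 130.118 → 130
G: 89×192/255 = 17088/255 ≈ 67.012 → 67
B: 168×190/255 = 31920/255 ≈ 125.176 → 125
= RGB(130, 67, 125)


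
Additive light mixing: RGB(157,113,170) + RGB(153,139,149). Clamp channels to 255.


Additive: each channel = min(255, C₁+C₂)
R: 157+153 = 310 → 255
G: 113+139 = 252 → 252
B: 170+149 = 319 → 255
= RGB(255, 252, 255)


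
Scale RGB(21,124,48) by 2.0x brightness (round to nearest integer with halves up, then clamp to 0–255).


Multiply each channel by 2.0, round half up, clamp to [0, 255]
R: 21×2.0 = 42
G: 124×2.0 = 248
B: 48×2.0 = 96
= RGB(42, 248, 96)


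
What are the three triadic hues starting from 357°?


Triadic: equally spaced at 120° intervals
H1 = 357°
H2 = (357 + 120) mod 360 = 117°
H3 = (357 + 240) mod 360 = 237°
Triadic = 357°, 117°, 237°


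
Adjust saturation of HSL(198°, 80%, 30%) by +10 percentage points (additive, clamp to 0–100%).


Original S = 80%
Adjustment = +10 percentage points
New S = 80 + (10) = 90
Clamp to [0, 100] → 90
= HSL(198°, 90%, 30%)


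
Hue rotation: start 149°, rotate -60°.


New hue = (H + rotation) mod 360
New hue = (149 -60) mod 360
= 89 mod 360
= 89°


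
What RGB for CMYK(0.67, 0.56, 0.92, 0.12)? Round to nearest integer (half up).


R = 255 × (1-C) × (1-K) = 255 × 0.33 × 0.88 = 74.052 → 74
G = 255 × (1-M) × (1-K) = 255 × 0.44 × 0.88 = 98.736 → 99
B = 255 × (1-Y) × (1-K) = 255 × 0.08 × 0.88 = 17.952 → 18
= RGB(74, 99, 18)


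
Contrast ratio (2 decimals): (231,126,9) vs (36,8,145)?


Linearize each sRGB channel c=v/255: c/12.92 if c ≤ 0.04045 else ((c+0.055)/1.055)^2.4
L = 0.2126×R_lin + 0.7152×G_lin + 0.0722×B_lin
Color 1 (231,126,9):
  R=231: 231/255≈0.9059 > 0.04045 → ((0.9059+0.055)/1.055)^2.4 ≈ 0.79910
  G=126: 126/255≈0.4941 > 0.04045 → ((0.4941+0.055)/1.055)^2.4 ≈ 0.20864
  B=9: 9/255≈0.0353 ≤ 0.04045 → 0.0353/12.92 ≈ 0.00273
  L1 = 0.2126×0.79910 + 0.7152×0.20864 + 0.0722×0.00273 ≈ 0.31930
Color 2 (36,8,145):
  R=36: 36/255≈0.1412 > 0.04045 → ((0.1412+0.055)/1.055)^2.4 ≈ 0.01764
  G=8: 8/255≈0.0314 ≤ 0.04045 → 0.0314/12.92 ≈ 0.00243
  B=145: 145/255≈0.5686 > 0.04045 → ((0.5686+0.055)/1.055)^2.4 ≈ 0.28315
  L2 = 0.2126×0.01764 + 0.7152×0.00243 + 0.0722×0.28315 ≈ 0.02593
Lighter = 0.31930, Darker = 0.02593
Ratio = (L_lighter + 0.05) / (L_darker + 0.05)
Ratio = (0.31930 + 0.05) / (0.02593 + 0.05) = 0.36930 / 0.07593 ≈ 4.8637
Ratio ≈ 4.86:1


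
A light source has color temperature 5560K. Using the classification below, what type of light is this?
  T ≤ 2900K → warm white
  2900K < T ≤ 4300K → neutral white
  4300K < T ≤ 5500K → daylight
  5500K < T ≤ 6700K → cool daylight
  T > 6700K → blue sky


Temperature: 5560K
5500K < 5560K ≤ 6700K → cool daylight
Classification: cool daylight


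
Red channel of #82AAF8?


Color: #82AAF8
R = 82 = 130
G = AA = 170
B = F8 = 248
Red = 130


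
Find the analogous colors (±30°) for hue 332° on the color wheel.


Base hue: 332°
Left analog: (332 - 30) mod 360 = 302°
Right analog: (332 + 30) mod 360 = 2°
Analogous hues = 302° and 2°


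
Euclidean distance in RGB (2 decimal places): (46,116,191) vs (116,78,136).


d = √[(R₁-R₂)² + (G₁-G₂)² + (B₁-B₂)²]
d = √[(46-116)² + (116-78)² + (191-136)²]
d = √[4900 + 1444 + 3025]
d = √9369
d ≈ 96.79


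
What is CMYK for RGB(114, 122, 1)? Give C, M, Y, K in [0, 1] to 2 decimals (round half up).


R'=114/255≈0.4471, G'=122/255≈0.4784, B'=1/255≈0.0039
K = 1 - max(R',G',B') = 1 - 122/255 = 133/255 = 0.52156… → 0.52
(1-R'-K)/(1-K) simplifies to (max-R)/max with max = 122:
C = (122-114)/122 = 8/122 = 0.06557… → 0.07
M = (122-122)/122 = 0/122 = 0 → 0.00
Y = (122-1)/122 = 121/122 = 0.99180… → 0.99
= CMYK(0.07, 0.00, 0.99, 0.52)


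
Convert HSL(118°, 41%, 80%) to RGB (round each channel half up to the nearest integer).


H=118°, S=0.41, L=0.80
C = (1-|2L-1|)×S = (1-|0.60|)×0.41 = 0.164
H' = H/60 = 118/60 ≈ 1.9667; X = C×(1-|H' mod 2 - 1|) ≈ 0.0055
m = L - C/2 = 0.80 - 0.082 = 0.718
Sector ⌊H'⌋ = 1 → (R',G',B') = (≈0.0055, 0.164, 0.0)
RGB = ((R'+m)×255, (G'+m)×255, (B'+m)×255) = (184.484, 224.91, 183.09)
Round half up → RGB(184, 225, 183)


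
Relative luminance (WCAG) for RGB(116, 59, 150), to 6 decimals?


Linearize each channel (sRGB transfer function): c = v/255; c_lin = c/12.92 if c ≤ 0.04045, else ((c+0.055)/1.055)^2.4
  R: 116/255 ≈ 0.454902 > 0.04045 → ((0.454902+0.055)/1.055)^2.4 ≈ 0.174647
  G: 59/255 ≈ 0.231373 > 0.04045 → ((0.231373+0.055)/1.055)^2.4 ≈ 0.043735
  B: 150/255 ≈ 0.588235 > 0.04045 → ((0.588235+0.055)/1.055)^2.4 ≈ 0.304987
R_lin = 0.174647, G_lin = 0.043735, B_lin = 0.304987
L = 0.2126×R + 0.7152×G + 0.0722×B
L = 0.2126×0.174647 + 0.7152×0.043735 + 0.0722×0.304987
L ≈ 0.090429


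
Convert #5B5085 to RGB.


5B → 91 (R)
50 → 80 (G)
85 → 133 (B)
= RGB(91, 80, 133)


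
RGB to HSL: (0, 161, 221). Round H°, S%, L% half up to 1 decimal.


Normalize: R'=0/255≈0.0000, G'=161/255≈0.6314, B'=221/255≈0.8667
Max=221/255, Min=0/255, Δ=Max-Min=221/255
L = (Max+Min)/2 = (221+0)/510 = 221/510 = 0.43333… → L = 43.3%
L ≤ 0.5 → S = Δ/(Max+Min) = 221/(221+0) = 221/221 = 1 → S = 100.0%
(the 1/255 factors cancel in S and H, so raw channel differences can be used)
Max is B' → H = 60 × ((R-G)/Δ + 4) = 60 × ((0-161)/221 + 4)
  -161/221 + 4 = -0.7285… + 4 = 3.2714…
  H = 60 × 3.2714… = 196.289…° → H = 196.3°
= HSL(196.3°, 100.0%, 43.3%)


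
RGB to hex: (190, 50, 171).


R = 190 → BE (hex)
G = 50 → 32 (hex)
B = 171 → AB (hex)
Hex = #BE32AB


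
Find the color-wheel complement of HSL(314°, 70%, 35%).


Complement = opposite side of color wheel = hue + 180°
H' = (314 + 180) mod 360 = 134°
S and L unchanged.
= HSL(134°, 70%, 35%)


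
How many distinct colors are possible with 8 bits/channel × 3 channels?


Total bits = 8 bits/channel × 3 channels = 24 bits
Distinct colors = 2^24
= 16,777,216 colors


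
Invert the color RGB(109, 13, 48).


Invert: (255-R, 255-G, 255-B)
R: 255-109 = 146
G: 255-13 = 242
B: 255-48 = 207
= RGB(146, 242, 207)


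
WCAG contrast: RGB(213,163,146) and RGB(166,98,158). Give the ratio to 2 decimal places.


Linearize each sRGB channel c=v/255: c/12.92 if c ≤ 0.04045 else ((c+0.055)/1.055)^2.4
L = 0.2126×R_lin + 0.7152×G_lin + 0.0722×B_lin
Color 1 (213,163,146):
  R=213: 213/255≈0.8353 > 0.04045 → ((0.8353+0.055)/1.055)^2.4 ≈ 0.66539
  G=163: 163/255≈0.6392 > 0.04045 → ((0.6392+0.055)/1.055)^2.4 ≈ 0.36625
  B=146: 146/255≈0.5725 > 0.04045 → ((0.5725+0.055)/1.055)^2.4 ≈ 0.28744
  L1 = 0.2126×0.66539 + 0.7152×0.36625 + 0.0722×0.28744 ≈ 0.42416
Color 2 (166,98,158):
  R=166: 166/255≈0.6510 > 0.04045 → ((0.6510+0.055)/1.055)^2.4 ≈ 0.38133
  G=98: 98/255≈0.3843 > 0.04045 → ((0.3843+0.055)/1.055)^2.4 ≈ 0.12214
  B=158: 158/255≈0.6196 > 0.04045 → ((0.6196+0.055)/1.055)^2.4 ≈ 0.34191
  L2 = 0.2126×0.38133 + 0.7152×0.12214 + 0.0722×0.34191 ≈ 0.19311
Lighter = 0.42416, Darker = 0.19311
Ratio = (L_lighter + 0.05) / (L_darker + 0.05)
Ratio = (0.42416 + 0.05) / (0.19311 + 0.05) = 0.47416 / 0.24311 ≈ 1.9504
Ratio ≈ 1.95:1


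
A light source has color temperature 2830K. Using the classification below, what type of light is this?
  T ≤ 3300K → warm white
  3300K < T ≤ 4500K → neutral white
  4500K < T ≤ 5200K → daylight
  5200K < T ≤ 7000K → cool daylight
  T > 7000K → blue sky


Temperature: 2830K
2830K ≤ 3300K → warm white
Classification: warm white


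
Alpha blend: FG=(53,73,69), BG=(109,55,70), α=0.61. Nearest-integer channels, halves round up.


C = α×F + (1-α)×B, with 1-α = 0.39
R: 0.61×53 + 0.39×109 = 32.33 + 42.51 = 74.84 → 75
G: 0.61×73 + 0.39×55 = 44.53 + 21.45 = 65.98 → 66
B: 0.61×69 + 0.39×70 = 42.09 + 27.30 = 69.39 → 69
= RGB(75, 66, 69)


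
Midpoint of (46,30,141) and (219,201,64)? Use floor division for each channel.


Midpoint: each channel = ⌊(C₁+C₂)/2⌋
R: ⌊(46+219)/2⌋ = 132
G: ⌊(30+201)/2⌋ = 115
B: ⌊(141+64)/2⌋ = 102
= RGB(132, 115, 102)


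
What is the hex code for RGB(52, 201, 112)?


R = 52 → 34 (hex)
G = 201 → C9 (hex)
B = 112 → 70 (hex)
Hex = #34C970


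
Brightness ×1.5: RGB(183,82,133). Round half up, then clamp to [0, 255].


Multiply each channel by 1.5, round half up, clamp to [0, 255]
R: 183×1.5 = 274.5 → round → 275 → clamp → 255
G: 82×1.5 = 123
B: 133×1.5 = 199.5 → round → 200
= RGB(255, 123, 200)


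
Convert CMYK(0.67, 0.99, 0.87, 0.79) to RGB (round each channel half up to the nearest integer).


R = 255 × (1-C) × (1-K) = 255 × 0.33 × 0.21 = 17.6715 → 18
G = 255 × (1-M) × (1-K) = 255 × 0.01 × 0.21 = 0.5355 → 1
B = 255 × (1-Y) × (1-K) = 255 × 0.13 × 0.21 = 6.9615 → 7
= RGB(18, 1, 7)


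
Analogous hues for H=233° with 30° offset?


Base hue: 233°
Left analog: (233 - 30) mod 360 = 203°
Right analog: (233 + 30) mod 360 = 263°
Analogous hues = 203° and 263°


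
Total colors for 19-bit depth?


Colors = 2^bits = 2^19
= 524,288 colors


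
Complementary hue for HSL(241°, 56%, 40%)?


Complement = opposite side of color wheel = hue + 180°
H' = (241 + 180) mod 360 = 61°
S and L unchanged.
= HSL(61°, 56%, 40%)


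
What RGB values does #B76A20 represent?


B7 → 183 (R)
6A → 106 (G)
20 → 32 (B)
= RGB(183, 106, 32)


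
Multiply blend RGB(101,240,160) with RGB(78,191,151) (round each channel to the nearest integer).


Multiply: C = A×B/255, rounded to nearest integer
R: 101×78/255 = 7878/255 ≈ 30.894 → 31
G: 240×191/255 = 45840/255 ≈ 179.765 → 180
B: 160×151/255 = 24160/255 ≈ 94.745 → 95
= RGB(31, 180, 95)


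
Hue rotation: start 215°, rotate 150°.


New hue = (H + rotation) mod 360
New hue = (215 + 150) mod 360
= 365 mod 360
= 5°


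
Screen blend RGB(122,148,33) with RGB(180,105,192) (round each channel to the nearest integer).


Screen: C = 255 - (255-A)×(255-B)/255, rounded to nearest integer
R: 255 - (255-122)×(255-180)/255 = 255 - 9975/255 ≈ 255 - 39.118 = 215.882 → 216
G: 255 - (255-148)×(255-105)/255 = 255 - 16050/255 ≈ 255 - 62.941 = 192.059 → 192
B: 255 - (255-33)×(255-192)/255 = 255 - 13986/255 ≈ 255 - 54.847 = 200.153 → 200
= RGB(216, 192, 200)


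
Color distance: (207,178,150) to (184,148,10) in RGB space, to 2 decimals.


d = √[(R₁-R₂)² + (G₁-G₂)² + (B₁-B₂)²]
d = √[(207-184)² + (178-148)² + (150-10)²]
d = √[529 + 900 + 19600]
d = √21029
d ≈ 145.01


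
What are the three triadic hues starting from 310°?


Triadic: equally spaced at 120° intervals
H1 = 310°
H2 = (310 + 120) mod 360 = 70°
H3 = (310 + 240) mod 360 = 190°
Triadic = 310°, 70°, 190°


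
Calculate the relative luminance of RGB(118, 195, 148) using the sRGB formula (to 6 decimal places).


Linearize each channel (sRGB transfer function): c = v/255; c_lin = c/12.92 if c ≤ 0.04045, else ((c+0.055)/1.055)^2.4
  R: 118/255 ≈ 0.462745 > 0.04045 → ((0.462745+0.055)/1.055)^2.4 ≈ 0.181164
  G: 195/255 ≈ 0.764706 > 0.04045 → ((0.764706+0.055)/1.055)^2.4 ≈ 0.545724
  B: 148/255 ≈ 0.580392 > 0.04045 → ((0.580392+0.055)/1.055)^2.4 ≈ 0.296138
R_lin = 0.181164, G_lin = 0.545724, B_lin = 0.296138
L = 0.2126×R + 0.7152×G + 0.0722×B
L = 0.2126×0.181164 + 0.7152×0.545724 + 0.0722×0.296138
L ≈ 0.450199


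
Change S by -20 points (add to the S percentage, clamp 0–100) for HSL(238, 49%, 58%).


Original S = 49%
Adjustment = -20 percentage points
New S = 49 + (-20) = 29
Clamp to [0, 100] → 29
= HSL(238°, 29%, 58%)


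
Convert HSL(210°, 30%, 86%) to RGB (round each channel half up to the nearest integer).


H=210°, S=0.30, L=0.86
C = (1-|2L-1|)×S = (1-|0.72|)×0.30 = 0.084
H' = H/60 = 210/60 ≈ 3.5000; X = C×(1-|H' mod 2 - 1|) = 0.042
m = L - C/2 = 0.86 - 0.042 = 0.818
Sector ⌊H'⌋ = 3 → (R',G',B') = (0.0, 0.042, 0.084)
RGB = ((R'+m)×255, (G'+m)×255, (B'+m)×255) = (208.59, 219.3, 230.01)
Round half up → RGB(209, 219, 230)
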